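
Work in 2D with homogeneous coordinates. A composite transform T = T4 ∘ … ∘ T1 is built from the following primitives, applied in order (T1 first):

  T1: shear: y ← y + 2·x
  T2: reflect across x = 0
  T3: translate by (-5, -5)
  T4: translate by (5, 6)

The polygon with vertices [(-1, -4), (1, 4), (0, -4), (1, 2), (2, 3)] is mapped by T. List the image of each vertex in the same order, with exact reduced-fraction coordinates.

image vertices: (1, -5), (-1, 7), (0, -3), (-1, 5), (-2, 8)

T1 shear: y ← y + 2·x: (-1, -4) → (-1, -6); (1, 4) → (1, 6); (0, -4) → (0, -4); (1, 2) → (1, 4); (2, 3) → (2, 7)
T2 reflect across x = 0: (-1, -6) → (1, -6); (1, 6) → (-1, 6); (0, -4) → (0, -4); (1, 4) → (-1, 4); (2, 7) → (-2, 7)
T3 translate by (-5, -5): (1, -6) → (-4, -11); (-1, 6) → (-6, 1); (0, -4) → (-5, -9); (-1, 4) → (-6, -1); (-2, 7) → (-7, 2)
T4 translate by (5, 6): (-4, -11) → (1, -5); (-6, 1) → (-1, 7); (-5, -9) → (0, -3); (-6, -1) → (-1, 5); (-7, 2) → (-2, 8)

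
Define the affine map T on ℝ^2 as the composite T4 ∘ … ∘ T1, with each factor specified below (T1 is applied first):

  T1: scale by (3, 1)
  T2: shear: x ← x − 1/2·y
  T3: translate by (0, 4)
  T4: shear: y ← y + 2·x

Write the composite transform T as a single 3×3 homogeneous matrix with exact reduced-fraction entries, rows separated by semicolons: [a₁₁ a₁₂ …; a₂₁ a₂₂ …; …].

T1 = [3 0 0; 0 1 0; 0 0 1]
T2·T1 = [3 -1/2 0; 0 1 0; 0 0 1]
T3·…·T1 = [3 -1/2 0; 0 1 4; 0 0 1]
T4·…·T1 = [3 -1/2 0; 6 0 4; 0 0 1]

T = [3 -1/2 0; 6 0 4; 0 0 1]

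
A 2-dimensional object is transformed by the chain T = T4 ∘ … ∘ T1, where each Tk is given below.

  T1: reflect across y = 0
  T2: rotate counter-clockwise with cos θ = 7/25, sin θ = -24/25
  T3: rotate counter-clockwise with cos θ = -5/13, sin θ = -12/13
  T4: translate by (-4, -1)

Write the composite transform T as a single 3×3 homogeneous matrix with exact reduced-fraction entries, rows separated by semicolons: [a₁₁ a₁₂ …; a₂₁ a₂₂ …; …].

T1 = [1 0 0; 0 -1 0; 0 0 1]
T2·T1 = [7/25 -24/25 0; -24/25 -7/25 0; 0 0 1]
T3·…·T1 = [-323/325 36/325 0; 36/325 323/325 0; 0 0 1]
T4·…·T1 = [-323/325 36/325 -4; 36/325 323/325 -1; 0 0 1]

T = [-323/325 36/325 -4; 36/325 323/325 -1; 0 0 1]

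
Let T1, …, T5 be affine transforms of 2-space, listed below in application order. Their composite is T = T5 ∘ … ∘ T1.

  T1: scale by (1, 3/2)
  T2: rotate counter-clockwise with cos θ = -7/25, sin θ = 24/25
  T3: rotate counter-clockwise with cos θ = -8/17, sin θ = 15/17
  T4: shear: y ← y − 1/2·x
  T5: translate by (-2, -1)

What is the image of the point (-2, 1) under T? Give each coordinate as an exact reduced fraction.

T1 scale by (1, 3/2): (-2, 1) → (-2, 3/2)
T2 rotate counter-clockwise with cos θ = -7/25, sin θ = 24/25: (-2, 3/2) → (-22/25, -117/50)
T3 rotate counter-clockwise with cos θ = -8/17, sin θ = 15/17: (-22/25, -117/50) → (2107/850, 138/425)
T4 shear: y ← y − 1/2·x: (2107/850, 138/425) → (2107/850, -311/340)
T5 translate by (-2, -1): (2107/850, -311/340) → (407/850, -651/340)

T(p) = (407/850, -651/340)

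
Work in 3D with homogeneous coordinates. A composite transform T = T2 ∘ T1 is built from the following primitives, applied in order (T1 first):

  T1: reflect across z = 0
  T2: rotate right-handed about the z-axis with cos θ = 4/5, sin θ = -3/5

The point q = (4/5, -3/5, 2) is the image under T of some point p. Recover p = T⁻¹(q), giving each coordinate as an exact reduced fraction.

T1 = [1 0 0 0; 0 1 0 0; 0 0 -1 0; 0 0 0 1]
T2·T1 = [4/5 3/5 0 0; -3/5 4/5 0 0; 0 0 -1 0; 0 0 0 1]
det M = -1; M⁻¹ = [4/5 -3/5 0 0; 3/5 4/5 0 0; 0 0 -1 0; 0 0 0 1]
M⁻¹ · (4/5, -3/5, 2)ᵀ = (1, 0, -2)ᵀ

p = (1, 0, -2)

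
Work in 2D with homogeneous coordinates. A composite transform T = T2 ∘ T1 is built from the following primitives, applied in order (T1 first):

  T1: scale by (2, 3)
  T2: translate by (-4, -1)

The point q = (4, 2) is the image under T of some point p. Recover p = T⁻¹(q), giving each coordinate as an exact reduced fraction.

T1 = [2 0 0; 0 3 0; 0 0 1]
T2·T1 = [2 0 -4; 0 3 -1; 0 0 1]
det M = 6; M⁻¹ = [1/2 0 2; 0 1/3 1/3; 0 0 1]
M⁻¹ · (4, 2)ᵀ = (4, 1)ᵀ

p = (4, 1)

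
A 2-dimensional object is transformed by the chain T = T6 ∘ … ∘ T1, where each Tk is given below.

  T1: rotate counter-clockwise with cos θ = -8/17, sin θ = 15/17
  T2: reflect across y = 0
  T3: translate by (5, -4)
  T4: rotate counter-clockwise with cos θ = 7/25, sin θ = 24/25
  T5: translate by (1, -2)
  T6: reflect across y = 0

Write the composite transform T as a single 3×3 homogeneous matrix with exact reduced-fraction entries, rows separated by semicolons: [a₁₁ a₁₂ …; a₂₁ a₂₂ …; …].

T1 = [-8/17 -15/17 0; 15/17 -8/17 0; 0 0 1]
T2·T1 = [-8/17 -15/17 0; -15/17 8/17 0; 0 0 1]
T3·…·T1 = [-8/17 -15/17 5; -15/17 8/17 -4; 0 0 1]
T4·…·T1 = [304/425 -297/425 131/25; -297/425 -304/425 92/25; 0 0 1]
T5·…·T1 = [304/425 -297/425 156/25; -297/425 -304/425 42/25; 0 0 1]
T6·…·T1 = [304/425 -297/425 156/25; 297/425 304/425 -42/25; 0 0 1]

T = [304/425 -297/425 156/25; 297/425 304/425 -42/25; 0 0 1]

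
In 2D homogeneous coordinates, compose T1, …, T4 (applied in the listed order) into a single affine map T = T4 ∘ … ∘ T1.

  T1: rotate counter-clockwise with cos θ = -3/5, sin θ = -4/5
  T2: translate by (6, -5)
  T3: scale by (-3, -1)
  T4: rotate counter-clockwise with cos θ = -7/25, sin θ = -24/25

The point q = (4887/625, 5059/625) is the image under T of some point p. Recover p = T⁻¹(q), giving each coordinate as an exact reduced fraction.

T1 = [-3/5 4/5 0; -4/5 -3/5 0; 0 0 1]
T2·T1 = [-3/5 4/5 6; -4/5 -3/5 -5; 0 0 1]
T3·…·T1 = [9/5 -12/5 -18; 4/5 3/5 5; 0 0 1]
T4·…·T1 = [33/125 156/125 246/25; -244/125 267/125 397/25; 0 0 1]
det M = 3; M⁻¹ = [89/125 -52/125 -2/5; 244/375 11/125 -39/5; 0 0 1]
M⁻¹ · (4887/625, 5059/625)ᵀ = (9/5, -2)ᵀ

p = (9/5, -2)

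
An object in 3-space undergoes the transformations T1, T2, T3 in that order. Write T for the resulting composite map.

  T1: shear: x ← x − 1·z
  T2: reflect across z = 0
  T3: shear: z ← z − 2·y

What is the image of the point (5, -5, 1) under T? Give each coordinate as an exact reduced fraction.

T(p) = (4, -5, 9)

T1 shear: x ← x − 1·z: (5, -5, 1) → (4, -5, 1)
T2 reflect across z = 0: (4, -5, 1) → (4, -5, -1)
T3 shear: z ← z − 2·y: (4, -5, -1) → (4, -5, 9)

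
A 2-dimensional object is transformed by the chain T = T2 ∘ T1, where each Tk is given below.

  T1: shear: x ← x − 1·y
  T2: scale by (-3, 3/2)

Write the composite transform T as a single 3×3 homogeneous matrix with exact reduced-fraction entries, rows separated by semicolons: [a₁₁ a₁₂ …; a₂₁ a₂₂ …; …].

T = [-3 3 0; 0 3/2 0; 0 0 1]

T1 = [1 -1 0; 0 1 0; 0 0 1]
T2·T1 = [-3 3 0; 0 3/2 0; 0 0 1]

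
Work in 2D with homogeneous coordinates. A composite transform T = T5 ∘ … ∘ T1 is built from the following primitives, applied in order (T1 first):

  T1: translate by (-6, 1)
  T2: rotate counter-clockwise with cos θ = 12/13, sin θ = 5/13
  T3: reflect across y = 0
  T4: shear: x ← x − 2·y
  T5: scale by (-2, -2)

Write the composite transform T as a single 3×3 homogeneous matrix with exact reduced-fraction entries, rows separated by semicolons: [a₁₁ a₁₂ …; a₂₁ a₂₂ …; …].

T = [-44/13 -38/13 226/13; 10/13 24/13 -36/13; 0 0 1]

T1 = [1 0 -6; 0 1 1; 0 0 1]
T2·T1 = [12/13 -5/13 -77/13; 5/13 12/13 -18/13; 0 0 1]
T3·…·T1 = [12/13 -5/13 -77/13; -5/13 -12/13 18/13; 0 0 1]
T4·…·T1 = [22/13 19/13 -113/13; -5/13 -12/13 18/13; 0 0 1]
T5·…·T1 = [-44/13 -38/13 226/13; 10/13 24/13 -36/13; 0 0 1]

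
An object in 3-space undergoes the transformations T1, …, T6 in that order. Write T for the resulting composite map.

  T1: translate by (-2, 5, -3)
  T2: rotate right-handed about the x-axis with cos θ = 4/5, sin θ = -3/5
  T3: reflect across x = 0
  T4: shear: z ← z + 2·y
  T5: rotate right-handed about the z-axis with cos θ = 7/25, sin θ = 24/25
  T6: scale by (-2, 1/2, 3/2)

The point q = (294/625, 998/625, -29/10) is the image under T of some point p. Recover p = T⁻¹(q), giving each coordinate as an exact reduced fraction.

p = (-1, -8/5, 1/3)

T1 = [1 0 0 -2; 0 1 0 5; 0 0 1 -3; 0 0 0 1]
T2·T1 = [1 0 0 -2; 0 4/5 3/5 11/5; 0 -3/5 4/5 -27/5; 0 0 0 1]
T3·…·T1 = [-1 0 0 2; 0 4/5 3/5 11/5; 0 -3/5 4/5 -27/5; 0 0 0 1]
T4·…·T1 = [-1 0 0 2; 0 4/5 3/5 11/5; 0 1 2 -1; 0 0 0 1]
T5·…·T1 = [-7/25 -96/125 -72/125 -194/125; -24/25 28/125 21/125 317/125; 0 1 2 -1; 0 0 0 1]
T6·…·T1 = [14/25 192/125 144/125 388/125; -12/25 14/125 21/250 317/250; 0 3/2 3 -3/2; 0 0 0 1]
det M = 3/2; M⁻¹ = [7/50 -48/25 0 2; 24/25 28/25 -2/5 -5; -12/25 -14/25 8/15 3; 0 0 0 1]
M⁻¹ · (294/625, 998/625, -29/10)ᵀ = (-1, -8/5, 1/3)ᵀ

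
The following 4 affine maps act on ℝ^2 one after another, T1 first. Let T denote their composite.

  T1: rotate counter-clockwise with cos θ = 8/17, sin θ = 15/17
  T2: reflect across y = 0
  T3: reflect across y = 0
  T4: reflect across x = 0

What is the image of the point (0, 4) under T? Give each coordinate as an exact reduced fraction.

T(p) = (60/17, 32/17)

T1 rotate counter-clockwise with cos θ = 8/17, sin θ = 15/17: (0, 4) → (-60/17, 32/17)
T2 reflect across y = 0: (-60/17, 32/17) → (-60/17, -32/17)
T3 reflect across y = 0: (-60/17, -32/17) → (-60/17, 32/17)
T4 reflect across x = 0: (-60/17, 32/17) → (60/17, 32/17)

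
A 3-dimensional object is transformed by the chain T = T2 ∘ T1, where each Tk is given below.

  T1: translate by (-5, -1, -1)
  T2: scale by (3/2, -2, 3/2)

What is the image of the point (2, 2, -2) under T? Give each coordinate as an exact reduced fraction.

T1 translate by (-5, -1, -1): (2, 2, -2) → (-3, 1, -3)
T2 scale by (3/2, -2, 3/2): (-3, 1, -3) → (-9/2, -2, -9/2)

T(p) = (-9/2, -2, -9/2)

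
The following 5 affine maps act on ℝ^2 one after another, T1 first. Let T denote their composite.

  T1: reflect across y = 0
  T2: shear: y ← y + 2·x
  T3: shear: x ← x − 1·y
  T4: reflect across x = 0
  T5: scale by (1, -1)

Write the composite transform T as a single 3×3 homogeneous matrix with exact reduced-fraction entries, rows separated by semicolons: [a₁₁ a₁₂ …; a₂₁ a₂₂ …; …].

T1 = [1 0 0; 0 -1 0; 0 0 1]
T2·T1 = [1 0 0; 2 -1 0; 0 0 1]
T3·…·T1 = [-1 1 0; 2 -1 0; 0 0 1]
T4·…·T1 = [1 -1 0; 2 -1 0; 0 0 1]
T5·…·T1 = [1 -1 0; -2 1 0; 0 0 1]

T = [1 -1 0; -2 1 0; 0 0 1]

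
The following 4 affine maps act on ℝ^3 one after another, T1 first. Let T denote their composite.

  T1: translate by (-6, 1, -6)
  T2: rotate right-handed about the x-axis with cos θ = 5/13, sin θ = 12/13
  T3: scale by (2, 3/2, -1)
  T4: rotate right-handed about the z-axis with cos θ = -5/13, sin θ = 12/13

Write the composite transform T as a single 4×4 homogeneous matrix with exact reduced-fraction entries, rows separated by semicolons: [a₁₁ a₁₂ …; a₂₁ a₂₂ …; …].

T1 = [1 0 0 -6; 0 1 0 1; 0 0 1 -6; 0 0 0 1]
T2·T1 = [1 0 0 -6; 0 5/13 -12/13 77/13; 0 12/13 5/13 -18/13; 0 0 0 1]
T3·…·T1 = [2 0 0 -12; 0 15/26 -18/13 231/26; 0 -12/13 -5/13 18/13; 0 0 0 1]
T4·…·T1 = [-10/13 -90/169 216/169 -606/169; 24/13 -75/338 90/169 -4899/338; 0 -12/13 -5/13 18/13; 0 0 0 1]

T = [-10/13 -90/169 216/169 -606/169; 24/13 -75/338 90/169 -4899/338; 0 -12/13 -5/13 18/13; 0 0 0 1]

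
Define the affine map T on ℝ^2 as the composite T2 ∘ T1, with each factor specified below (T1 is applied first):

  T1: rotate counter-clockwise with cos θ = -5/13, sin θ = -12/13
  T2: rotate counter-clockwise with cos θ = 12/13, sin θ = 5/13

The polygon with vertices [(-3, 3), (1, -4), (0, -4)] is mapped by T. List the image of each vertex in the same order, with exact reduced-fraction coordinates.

T1 rotate counter-clockwise with cos θ = -5/13, sin θ = -12/13: (-3, 3) → (51/13, 21/13); (1, -4) → (-53/13, 8/13); (0, -4) → (-48/13, 20/13)
T2 rotate counter-clockwise with cos θ = 12/13, sin θ = 5/13: (51/13, 21/13) → (3, 3); (-53/13, 8/13) → (-4, -1); (-48/13, 20/13) → (-4, 0)

image vertices: (3, 3), (-4, -1), (-4, 0)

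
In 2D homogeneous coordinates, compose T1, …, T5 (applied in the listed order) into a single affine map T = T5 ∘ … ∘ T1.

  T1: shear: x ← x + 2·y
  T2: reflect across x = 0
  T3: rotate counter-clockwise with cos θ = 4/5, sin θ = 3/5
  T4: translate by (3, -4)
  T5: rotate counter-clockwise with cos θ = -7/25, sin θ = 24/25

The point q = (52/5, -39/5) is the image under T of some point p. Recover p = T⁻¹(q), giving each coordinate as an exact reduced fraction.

p = (3, 5)

T1 = [1 2 0; 0 1 0; 0 0 1]
T2·T1 = [-1 -2 0; 0 1 0; 0 0 1]
T3·…·T1 = [-4/5 -11/5 0; -3/5 -2/5 0; 0 0 1]
T4·…·T1 = [-4/5 -11/5 3; -3/5 -2/5 -4; 0 0 1]
T5·…·T1 = [4/5 1 3; -3/5 -2 4; 0 0 1]
det M = -1; M⁻¹ = [2 1 -10; -3/5 -4/5 5; 0 0 1]
M⁻¹ · (52/5, -39/5)ᵀ = (3, 5)ᵀ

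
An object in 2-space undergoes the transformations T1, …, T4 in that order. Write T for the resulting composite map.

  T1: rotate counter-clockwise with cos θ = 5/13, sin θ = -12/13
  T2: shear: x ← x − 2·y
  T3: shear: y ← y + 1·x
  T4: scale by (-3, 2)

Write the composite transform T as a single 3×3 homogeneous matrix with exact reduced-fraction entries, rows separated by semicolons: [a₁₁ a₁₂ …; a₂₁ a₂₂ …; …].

T1 = [5/13 12/13 0; -12/13 5/13 0; 0 0 1]
T2·T1 = [29/13 2/13 0; -12/13 5/13 0; 0 0 1]
T3·…·T1 = [29/13 2/13 0; 17/13 7/13 0; 0 0 1]
T4·…·T1 = [-87/13 -6/13 0; 34/13 14/13 0; 0 0 1]

T = [-87/13 -6/13 0; 34/13 14/13 0; 0 0 1]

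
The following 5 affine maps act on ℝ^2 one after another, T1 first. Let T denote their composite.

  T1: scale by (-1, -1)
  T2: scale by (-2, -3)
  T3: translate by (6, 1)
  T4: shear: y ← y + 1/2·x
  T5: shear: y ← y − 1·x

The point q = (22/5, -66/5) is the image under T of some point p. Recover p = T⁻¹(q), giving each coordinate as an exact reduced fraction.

T1 = [-1 0 0; 0 -1 0; 0 0 1]
T2·T1 = [2 0 0; 0 3 0; 0 0 1]
T3·…·T1 = [2 0 6; 0 3 1; 0 0 1]
T4·…·T1 = [2 0 6; 1 3 4; 0 0 1]
T5·…·T1 = [2 0 6; -1 3 -2; 0 0 1]
det M = 6; M⁻¹ = [1/2 0 -3; 1/6 1/3 -1/3; 0 0 1]
M⁻¹ · (22/5, -66/5)ᵀ = (-4/5, -4)ᵀ

p = (-4/5, -4)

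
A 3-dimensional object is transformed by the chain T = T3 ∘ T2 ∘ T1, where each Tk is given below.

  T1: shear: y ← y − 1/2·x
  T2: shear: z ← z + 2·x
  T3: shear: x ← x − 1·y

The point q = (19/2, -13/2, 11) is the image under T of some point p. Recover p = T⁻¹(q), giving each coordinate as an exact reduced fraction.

T1 = [1 0 0 0; -1/2 1 0 0; 0 0 1 0; 0 0 0 1]
T2·T1 = [1 0 0 0; -1/2 1 0 0; 2 0 1 0; 0 0 0 1]
T3·…·T1 = [3/2 -1 0 0; -1/2 1 0 0; 2 0 1 0; 0 0 0 1]
det M = 1; M⁻¹ = [1 1 0 0; 1/2 3/2 0 0; -2 -2 1 0; 0 0 0 1]
M⁻¹ · (19/2, -13/2, 11)ᵀ = (3, -5, 5)ᵀ

p = (3, -5, 5)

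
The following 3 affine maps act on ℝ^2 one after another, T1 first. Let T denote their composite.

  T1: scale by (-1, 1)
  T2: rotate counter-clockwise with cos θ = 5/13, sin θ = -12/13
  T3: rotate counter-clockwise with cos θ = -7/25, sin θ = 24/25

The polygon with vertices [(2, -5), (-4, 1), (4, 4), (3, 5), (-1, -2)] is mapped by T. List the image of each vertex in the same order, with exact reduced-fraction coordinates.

image vertices: (514/325, -1673/325), (808/325, 1069/325), (-1828/325, 196/325), (-1779/325, 653/325), (661/325, -302/325)

T1 scale by (-1, 1): (2, -5) → (-2, -5); (-4, 1) → (4, 1); (4, 4) → (-4, 4); (3, 5) → (-3, 5); (-1, -2) → (1, -2)
T2 rotate counter-clockwise with cos θ = 5/13, sin θ = -12/13: (-2, -5) → (-70/13, -1/13); (4, 1) → (32/13, -43/13); (-4, 4) → (28/13, 68/13); (-3, 5) → (45/13, 61/13); (1, -2) → (-19/13, -22/13)
T3 rotate counter-clockwise with cos θ = -7/25, sin θ = 24/25: (-70/13, -1/13) → (514/325, -1673/325); (32/13, -43/13) → (808/325, 1069/325); (28/13, 68/13) → (-1828/325, 196/325); (45/13, 61/13) → (-1779/325, 653/325); (-19/13, -22/13) → (661/325, -302/325)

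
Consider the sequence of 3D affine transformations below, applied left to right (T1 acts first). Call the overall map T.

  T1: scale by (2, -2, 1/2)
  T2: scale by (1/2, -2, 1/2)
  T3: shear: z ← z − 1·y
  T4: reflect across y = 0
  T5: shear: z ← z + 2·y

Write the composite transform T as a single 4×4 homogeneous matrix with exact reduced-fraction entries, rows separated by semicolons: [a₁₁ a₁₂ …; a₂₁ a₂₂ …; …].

T1 = [2 0 0 0; 0 -2 0 0; 0 0 1/2 0; 0 0 0 1]
T2·T1 = [1 0 0 0; 0 4 0 0; 0 0 1/4 0; 0 0 0 1]
T3·…·T1 = [1 0 0 0; 0 4 0 0; 0 -4 1/4 0; 0 0 0 1]
T4·…·T1 = [1 0 0 0; 0 -4 0 0; 0 -4 1/4 0; 0 0 0 1]
T5·…·T1 = [1 0 0 0; 0 -4 0 0; 0 -12 1/4 0; 0 0 0 1]

T = [1 0 0 0; 0 -4 0 0; 0 -12 1/4 0; 0 0 0 1]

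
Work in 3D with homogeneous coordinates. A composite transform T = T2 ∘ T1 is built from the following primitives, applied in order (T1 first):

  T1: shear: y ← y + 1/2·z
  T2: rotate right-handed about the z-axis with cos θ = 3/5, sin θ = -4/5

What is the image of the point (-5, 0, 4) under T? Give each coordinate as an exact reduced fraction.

T(p) = (-7/5, 26/5, 4)

T1 shear: y ← y + 1/2·z: (-5, 0, 4) → (-5, 2, 4)
T2 rotate right-handed about the z-axis with cos θ = 3/5, sin θ = -4/5: (-5, 2, 4) → (-7/5, 26/5, 4)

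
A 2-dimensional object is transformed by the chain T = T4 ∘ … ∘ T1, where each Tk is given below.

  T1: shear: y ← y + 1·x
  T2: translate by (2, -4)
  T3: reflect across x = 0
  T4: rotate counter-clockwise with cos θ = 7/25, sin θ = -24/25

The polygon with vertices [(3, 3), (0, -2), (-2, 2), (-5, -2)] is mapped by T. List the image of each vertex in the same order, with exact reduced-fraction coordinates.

image vertices: (13/25, 134/25), (-158/25, 6/25), (-96/25, -28/25), (-243/25, -149/25)

T1 shear: y ← y + 1·x: (3, 3) → (3, 6); (0, -2) → (0, -2); (-2, 2) → (-2, 0); (-5, -2) → (-5, -7)
T2 translate by (2, -4): (3, 6) → (5, 2); (0, -2) → (2, -6); (-2, 0) → (0, -4); (-5, -7) → (-3, -11)
T3 reflect across x = 0: (5, 2) → (-5, 2); (2, -6) → (-2, -6); (0, -4) → (0, -4); (-3, -11) → (3, -11)
T4 rotate counter-clockwise with cos θ = 7/25, sin θ = -24/25: (-5, 2) → (13/25, 134/25); (-2, -6) → (-158/25, 6/25); (0, -4) → (-96/25, -28/25); (3, -11) → (-243/25, -149/25)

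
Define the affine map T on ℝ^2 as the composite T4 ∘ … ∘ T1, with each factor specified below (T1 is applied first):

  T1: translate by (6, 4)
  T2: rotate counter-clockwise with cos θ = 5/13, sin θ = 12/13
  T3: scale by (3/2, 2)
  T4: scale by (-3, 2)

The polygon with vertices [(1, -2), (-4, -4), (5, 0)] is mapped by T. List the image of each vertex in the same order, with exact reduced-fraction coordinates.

image vertices: (-99/26, 376/13), (-45/13, 96/13), (-63/26, 608/13)

T1 translate by (6, 4): (1, -2) → (7, 2); (-4, -4) → (2, 0); (5, 0) → (11, 4)
T2 rotate counter-clockwise with cos θ = 5/13, sin θ = 12/13: (7, 2) → (11/13, 94/13); (2, 0) → (10/13, 24/13); (11, 4) → (7/13, 152/13)
T3 scale by (3/2, 2): (11/13, 94/13) → (33/26, 188/13); (10/13, 24/13) → (15/13, 48/13); (7/13, 152/13) → (21/26, 304/13)
T4 scale by (-3, 2): (33/26, 188/13) → (-99/26, 376/13); (15/13, 48/13) → (-45/13, 96/13); (21/26, 304/13) → (-63/26, 608/13)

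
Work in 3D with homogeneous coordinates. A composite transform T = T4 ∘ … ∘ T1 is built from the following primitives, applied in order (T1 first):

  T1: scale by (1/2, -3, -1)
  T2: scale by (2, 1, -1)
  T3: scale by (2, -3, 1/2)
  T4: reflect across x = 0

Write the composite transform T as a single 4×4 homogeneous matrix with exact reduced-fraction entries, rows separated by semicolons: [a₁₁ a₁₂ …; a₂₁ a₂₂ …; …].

T = [-2 0 0 0; 0 9 0 0; 0 0 1/2 0; 0 0 0 1]

T1 = [1/2 0 0 0; 0 -3 0 0; 0 0 -1 0; 0 0 0 1]
T2·T1 = [1 0 0 0; 0 -3 0 0; 0 0 1 0; 0 0 0 1]
T3·…·T1 = [2 0 0 0; 0 9 0 0; 0 0 1/2 0; 0 0 0 1]
T4·…·T1 = [-2 0 0 0; 0 9 0 0; 0 0 1/2 0; 0 0 0 1]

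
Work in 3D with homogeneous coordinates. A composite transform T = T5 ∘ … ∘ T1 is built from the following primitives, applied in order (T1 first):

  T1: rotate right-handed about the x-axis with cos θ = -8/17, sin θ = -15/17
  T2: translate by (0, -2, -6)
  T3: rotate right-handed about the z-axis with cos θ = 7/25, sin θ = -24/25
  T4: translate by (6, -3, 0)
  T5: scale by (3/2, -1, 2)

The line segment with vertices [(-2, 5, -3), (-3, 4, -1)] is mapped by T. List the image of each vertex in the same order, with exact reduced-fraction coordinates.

T1 rotate right-handed about the x-axis with cos θ = -8/17, sin θ = -15/17: (-2, 5, -3) → (-2, -5, -3); (-3, 4, -1) → (-3, -47/17, -52/17)
T2 translate by (0, -2, -6): (-2, -5, -3) → (-2, -7, -9); (-3, -47/17, -52/17) → (-3, -81/17, -154/17)
T3 rotate right-handed about the z-axis with cos θ = 7/25, sin θ = -24/25: (-2, -7, -9) → (-182/25, -1/25, -9); (-3, -81/17, -154/17) → (-2301/425, 657/425, -154/17)
T4 translate by (6, -3, 0): (-182/25, -1/25, -9) → (-32/25, -76/25, -9); (-2301/425, 657/425, -154/17) → (249/425, -618/425, -154/17)
T5 scale by (3/2, -1, 2): (-32/25, -76/25, -9) → (-48/25, 76/25, -18); (249/425, -618/425, -154/17) → (747/850, 618/425, -308/17)

image vertices: (-48/25, 76/25, -18), (747/850, 618/425, -308/17)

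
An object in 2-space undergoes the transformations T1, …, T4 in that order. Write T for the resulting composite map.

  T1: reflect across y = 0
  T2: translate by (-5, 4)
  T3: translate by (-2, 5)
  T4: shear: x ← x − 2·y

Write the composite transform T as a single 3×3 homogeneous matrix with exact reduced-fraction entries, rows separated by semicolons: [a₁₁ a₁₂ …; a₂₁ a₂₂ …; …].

T = [1 2 -25; 0 -1 9; 0 0 1]

T1 = [1 0 0; 0 -1 0; 0 0 1]
T2·T1 = [1 0 -5; 0 -1 4; 0 0 1]
T3·…·T1 = [1 0 -7; 0 -1 9; 0 0 1]
T4·…·T1 = [1 2 -25; 0 -1 9; 0 0 1]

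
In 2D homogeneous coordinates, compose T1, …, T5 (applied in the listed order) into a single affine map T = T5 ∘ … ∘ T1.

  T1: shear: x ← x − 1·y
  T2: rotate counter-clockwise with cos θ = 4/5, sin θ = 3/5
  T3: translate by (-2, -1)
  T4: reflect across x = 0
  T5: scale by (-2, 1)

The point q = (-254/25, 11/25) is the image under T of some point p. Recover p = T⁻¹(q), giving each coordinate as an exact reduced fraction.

T1 = [1 -1 0; 0 1 0; 0 0 1]
T2·T1 = [4/5 -7/5 0; 3/5 1/5 0; 0 0 1]
T3·…·T1 = [4/5 -7/5 -2; 3/5 1/5 -1; 0 0 1]
T4·…·T1 = [-4/5 7/5 2; 3/5 1/5 -1; 0 0 1]
T5·…·T1 = [8/5 -14/5 -4; 3/5 1/5 -1; 0 0 1]
det M = 2; M⁻¹ = [1/10 7/5 9/5; -3/10 4/5 -2/5; 0 0 1]
M⁻¹ · (-254/25, 11/25)ᵀ = (7/5, 3)ᵀ

p = (7/5, 3)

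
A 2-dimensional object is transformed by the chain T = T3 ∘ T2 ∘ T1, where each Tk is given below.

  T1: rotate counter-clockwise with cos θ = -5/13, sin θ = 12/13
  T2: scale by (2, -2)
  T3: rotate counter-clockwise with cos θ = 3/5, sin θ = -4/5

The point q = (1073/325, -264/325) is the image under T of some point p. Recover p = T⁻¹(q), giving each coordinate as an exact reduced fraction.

p = (-3/2, -4/5)

T1 = [-5/13 -12/13 0; 12/13 -5/13 0; 0 0 1]
T2·T1 = [-10/13 -24/13 0; -24/13 10/13 0; 0 0 1]
T3·…·T1 = [-126/65 -32/65 0; -32/65 126/65 0; 0 0 1]
det M = -4; M⁻¹ = [-63/130 -8/65 0; -8/65 63/130 0; 0 0 1]
M⁻¹ · (1073/325, -264/325)ᵀ = (-3/2, -4/5)ᵀ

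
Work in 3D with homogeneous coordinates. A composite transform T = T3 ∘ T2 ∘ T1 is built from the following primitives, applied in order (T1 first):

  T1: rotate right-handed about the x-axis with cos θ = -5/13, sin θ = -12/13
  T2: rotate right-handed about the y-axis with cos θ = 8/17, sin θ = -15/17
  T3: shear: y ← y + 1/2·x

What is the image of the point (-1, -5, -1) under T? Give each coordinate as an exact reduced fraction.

T(p) = (-83/17, -49/34, 25/17)

T1 rotate right-handed about the x-axis with cos θ = -5/13, sin θ = -12/13: (-1, -5, -1) → (-1, 1, 5)
T2 rotate right-handed about the y-axis with cos θ = 8/17, sin θ = -15/17: (-1, 1, 5) → (-83/17, 1, 25/17)
T3 shear: y ← y + 1/2·x: (-83/17, 1, 25/17) → (-83/17, -49/34, 25/17)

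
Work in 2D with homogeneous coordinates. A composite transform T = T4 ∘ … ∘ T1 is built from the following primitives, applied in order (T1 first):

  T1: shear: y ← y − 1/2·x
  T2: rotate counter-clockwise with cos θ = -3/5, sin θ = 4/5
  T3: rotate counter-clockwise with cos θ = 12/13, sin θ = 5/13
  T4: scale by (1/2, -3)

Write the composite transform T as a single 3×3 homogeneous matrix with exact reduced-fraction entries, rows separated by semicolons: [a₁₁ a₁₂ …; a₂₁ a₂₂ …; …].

T = [-79/260 -33/130 0; -183/65 168/65 0; 0 0 1]

T1 = [1 0 0; -1/2 1 0; 0 0 1]
T2·T1 = [-1/5 -4/5 0; 11/10 -3/5 0; 0 0 1]
T3·…·T1 = [-79/130 -33/65 0; 61/65 -56/65 0; 0 0 1]
T4·…·T1 = [-79/260 -33/130 0; -183/65 168/65 0; 0 0 1]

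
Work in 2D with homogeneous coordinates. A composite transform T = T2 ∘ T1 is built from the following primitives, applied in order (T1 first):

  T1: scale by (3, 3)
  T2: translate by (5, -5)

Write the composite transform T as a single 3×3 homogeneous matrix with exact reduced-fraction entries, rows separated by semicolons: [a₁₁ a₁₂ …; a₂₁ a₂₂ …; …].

T = [3 0 5; 0 3 -5; 0 0 1]

T1 = [3 0 0; 0 3 0; 0 0 1]
T2·T1 = [3 0 5; 0 3 -5; 0 0 1]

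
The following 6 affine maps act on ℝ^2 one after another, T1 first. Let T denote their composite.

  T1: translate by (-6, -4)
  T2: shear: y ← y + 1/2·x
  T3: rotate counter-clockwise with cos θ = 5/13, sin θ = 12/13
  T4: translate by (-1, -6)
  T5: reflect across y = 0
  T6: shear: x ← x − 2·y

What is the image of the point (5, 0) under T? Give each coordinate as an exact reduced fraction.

T1 translate by (-6, -4): (5, 0) → (-1, -4)
T2 shear: y ← y + 1/2·x: (-1, -4) → (-1, -9/2)
T3 rotate counter-clockwise with cos θ = 5/13, sin θ = 12/13: (-1, -9/2) → (49/13, -69/26)
T4 translate by (-1, -6): (49/13, -69/26) → (36/13, -225/26)
T5 reflect across y = 0: (36/13, -225/26) → (36/13, 225/26)
T6 shear: x ← x − 2·y: (36/13, 225/26) → (-189/13, 225/26)

T(p) = (-189/13, 225/26)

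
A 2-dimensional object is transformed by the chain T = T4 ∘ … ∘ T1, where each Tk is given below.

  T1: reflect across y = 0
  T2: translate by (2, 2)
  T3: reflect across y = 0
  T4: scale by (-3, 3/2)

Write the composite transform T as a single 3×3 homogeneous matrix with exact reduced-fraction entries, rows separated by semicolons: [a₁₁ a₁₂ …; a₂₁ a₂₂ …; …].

T1 = [1 0 0; 0 -1 0; 0 0 1]
T2·T1 = [1 0 2; 0 -1 2; 0 0 1]
T3·…·T1 = [1 0 2; 0 1 -2; 0 0 1]
T4·…·T1 = [-3 0 -6; 0 3/2 -3; 0 0 1]

T = [-3 0 -6; 0 3/2 -3; 0 0 1]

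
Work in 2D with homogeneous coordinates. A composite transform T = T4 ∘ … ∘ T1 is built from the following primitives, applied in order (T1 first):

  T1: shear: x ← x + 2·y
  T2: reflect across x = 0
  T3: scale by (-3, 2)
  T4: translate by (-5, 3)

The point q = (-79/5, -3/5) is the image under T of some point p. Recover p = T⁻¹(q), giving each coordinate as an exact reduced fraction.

p = (0, -9/5)

T1 = [1 2 0; 0 1 0; 0 0 1]
T2·T1 = [-1 -2 0; 0 1 0; 0 0 1]
T3·…·T1 = [3 6 0; 0 2 0; 0 0 1]
T4·…·T1 = [3 6 -5; 0 2 3; 0 0 1]
det M = 6; M⁻¹ = [1/3 -1 14/3; 0 1/2 -3/2; 0 0 1]
M⁻¹ · (-79/5, -3/5)ᵀ = (0, -9/5)ᵀ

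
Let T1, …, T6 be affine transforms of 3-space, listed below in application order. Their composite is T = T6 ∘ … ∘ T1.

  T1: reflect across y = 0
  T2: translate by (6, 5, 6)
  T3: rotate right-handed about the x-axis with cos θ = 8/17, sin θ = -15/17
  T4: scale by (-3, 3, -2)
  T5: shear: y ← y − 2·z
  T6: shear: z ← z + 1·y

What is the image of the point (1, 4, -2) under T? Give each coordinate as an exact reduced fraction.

T1 reflect across y = 0: (1, 4, -2) → (1, -4, -2)
T2 translate by (6, 5, 6): (1, -4, -2) → (7, 1, 4)
T3 rotate right-handed about the x-axis with cos θ = 8/17, sin θ = -15/17: (7, 1, 4) → (7, 4, 1)
T4 scale by (-3, 3, -2): (7, 4, 1) → (-21, 12, -2)
T5 shear: y ← y − 2·z: (-21, 12, -2) → (-21, 16, -2)
T6 shear: z ← z + 1·y: (-21, 16, -2) → (-21, 16, 14)

T(p) = (-21, 16, 14)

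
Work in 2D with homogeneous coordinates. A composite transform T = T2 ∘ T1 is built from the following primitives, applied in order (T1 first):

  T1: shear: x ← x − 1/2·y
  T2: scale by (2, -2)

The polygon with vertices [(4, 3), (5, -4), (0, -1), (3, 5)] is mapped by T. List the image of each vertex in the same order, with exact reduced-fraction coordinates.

image vertices: (5, -6), (14, 8), (1, 2), (1, -10)

T1 shear: x ← x − 1/2·y: (4, 3) → (5/2, 3); (5, -4) → (7, -4); (0, -1) → (1/2, -1); (3, 5) → (1/2, 5)
T2 scale by (2, -2): (5/2, 3) → (5, -6); (7, -4) → (14, 8); (1/2, -1) → (1, 2); (1/2, 5) → (1, -10)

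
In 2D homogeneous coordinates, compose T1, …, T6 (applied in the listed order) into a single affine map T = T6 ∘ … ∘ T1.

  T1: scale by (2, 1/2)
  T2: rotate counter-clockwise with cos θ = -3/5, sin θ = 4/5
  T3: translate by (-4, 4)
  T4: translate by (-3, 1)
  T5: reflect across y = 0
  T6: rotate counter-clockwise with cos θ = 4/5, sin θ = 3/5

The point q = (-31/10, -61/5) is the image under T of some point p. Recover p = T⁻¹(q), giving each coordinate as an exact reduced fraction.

p = (2, 1)

T1 = [2 0 0; 0 1/2 0; 0 0 1]
T2·T1 = [-6/5 -2/5 0; 8/5 -3/10 0; 0 0 1]
T3·…·T1 = [-6/5 -2/5 -4; 8/5 -3/10 4; 0 0 1]
T4·…·T1 = [-6/5 -2/5 -7; 8/5 -3/10 5; 0 0 1]
T5·…·T1 = [-6/5 -2/5 -7; -8/5 3/10 -5; 0 0 1]
T6·…·T1 = [0 -1/2 -13/5; -2 0 -41/5; 0 0 1]
det M = -1; M⁻¹ = [0 -1/2 -41/10; -2 0 -26/5; 0 0 1]
M⁻¹ · (-31/10, -61/5)ᵀ = (2, 1)ᵀ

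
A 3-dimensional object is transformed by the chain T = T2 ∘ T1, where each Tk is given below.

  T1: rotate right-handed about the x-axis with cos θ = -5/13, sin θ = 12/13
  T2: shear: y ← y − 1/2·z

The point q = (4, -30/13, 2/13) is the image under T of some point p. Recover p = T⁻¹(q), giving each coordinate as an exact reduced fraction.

p = (4, 1, 2)

T1 = [1 0 0 0; 0 -5/13 -12/13 0; 0 12/13 -5/13 0; 0 0 0 1]
T2·T1 = [1 0 0 0; 0 -11/13 -19/26 0; 0 12/13 -5/13 0; 0 0 0 1]
det M = 1; M⁻¹ = [1 0 0 0; 0 -5/13 19/26 0; 0 -12/13 -11/13 0; 0 0 0 1]
M⁻¹ · (4, -30/13, 2/13)ᵀ = (4, 1, 2)ᵀ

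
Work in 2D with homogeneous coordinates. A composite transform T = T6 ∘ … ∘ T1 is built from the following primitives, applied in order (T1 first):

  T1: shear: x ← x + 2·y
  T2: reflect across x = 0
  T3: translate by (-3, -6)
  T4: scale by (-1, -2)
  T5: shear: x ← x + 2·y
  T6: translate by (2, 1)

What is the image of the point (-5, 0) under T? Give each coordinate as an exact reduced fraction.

T(p) = (24, 13)

T1 shear: x ← x + 2·y: (-5, 0) → (-5, 0)
T2 reflect across x = 0: (-5, 0) → (5, 0)
T3 translate by (-3, -6): (5, 0) → (2, -6)
T4 scale by (-1, -2): (2, -6) → (-2, 12)
T5 shear: x ← x + 2·y: (-2, 12) → (22, 12)
T6 translate by (2, 1): (22, 12) → (24, 13)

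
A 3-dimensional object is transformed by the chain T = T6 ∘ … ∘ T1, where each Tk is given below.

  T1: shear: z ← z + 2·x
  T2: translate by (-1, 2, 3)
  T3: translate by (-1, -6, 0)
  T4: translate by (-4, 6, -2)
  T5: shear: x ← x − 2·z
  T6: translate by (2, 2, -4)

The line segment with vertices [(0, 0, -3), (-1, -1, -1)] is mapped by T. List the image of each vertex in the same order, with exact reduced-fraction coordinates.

image vertices: (0, 4, -6), (-1, 3, -6)

T1 shear: z ← z + 2·x: (0, 0, -3) → (0, 0, -3); (-1, -1, -1) → (-1, -1, -3)
T2 translate by (-1, 2, 3): (0, 0, -3) → (-1, 2, 0); (-1, -1, -3) → (-2, 1, 0)
T3 translate by (-1, -6, 0): (-1, 2, 0) → (-2, -4, 0); (-2, 1, 0) → (-3, -5, 0)
T4 translate by (-4, 6, -2): (-2, -4, 0) → (-6, 2, -2); (-3, -5, 0) → (-7, 1, -2)
T5 shear: x ← x − 2·z: (-6, 2, -2) → (-2, 2, -2); (-7, 1, -2) → (-3, 1, -2)
T6 translate by (2, 2, -4): (-2, 2, -2) → (0, 4, -6); (-3, 1, -2) → (-1, 3, -6)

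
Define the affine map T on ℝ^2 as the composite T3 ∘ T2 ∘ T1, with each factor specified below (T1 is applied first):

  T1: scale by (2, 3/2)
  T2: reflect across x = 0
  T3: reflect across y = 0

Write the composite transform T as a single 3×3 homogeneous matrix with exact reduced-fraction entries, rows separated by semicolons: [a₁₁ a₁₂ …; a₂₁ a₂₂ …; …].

T = [-2 0 0; 0 -3/2 0; 0 0 1]

T1 = [2 0 0; 0 3/2 0; 0 0 1]
T2·T1 = [-2 0 0; 0 3/2 0; 0 0 1]
T3·…·T1 = [-2 0 0; 0 -3/2 0; 0 0 1]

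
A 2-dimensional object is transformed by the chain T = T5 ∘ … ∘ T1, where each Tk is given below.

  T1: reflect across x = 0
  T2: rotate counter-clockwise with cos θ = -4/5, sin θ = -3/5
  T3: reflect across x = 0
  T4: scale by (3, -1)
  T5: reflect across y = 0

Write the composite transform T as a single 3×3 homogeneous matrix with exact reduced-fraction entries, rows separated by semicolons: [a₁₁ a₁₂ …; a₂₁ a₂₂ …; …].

T1 = [-1 0 0; 0 1 0; 0 0 1]
T2·T1 = [4/5 3/5 0; 3/5 -4/5 0; 0 0 1]
T3·…·T1 = [-4/5 -3/5 0; 3/5 -4/5 0; 0 0 1]
T4·…·T1 = [-12/5 -9/5 0; -3/5 4/5 0; 0 0 1]
T5·…·T1 = [-12/5 -9/5 0; 3/5 -4/5 0; 0 0 1]

T = [-12/5 -9/5 0; 3/5 -4/5 0; 0 0 1]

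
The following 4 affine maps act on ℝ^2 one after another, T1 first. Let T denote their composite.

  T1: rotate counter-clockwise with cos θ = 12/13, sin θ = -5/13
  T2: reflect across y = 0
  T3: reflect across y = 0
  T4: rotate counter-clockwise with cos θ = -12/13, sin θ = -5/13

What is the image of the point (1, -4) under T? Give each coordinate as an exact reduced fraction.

T(p) = (-1, 4)

T1 rotate counter-clockwise with cos θ = 12/13, sin θ = -5/13: (1, -4) → (-8/13, -53/13)
T2 reflect across y = 0: (-8/13, -53/13) → (-8/13, 53/13)
T3 reflect across y = 0: (-8/13, 53/13) → (-8/13, -53/13)
T4 rotate counter-clockwise with cos θ = -12/13, sin θ = -5/13: (-8/13, -53/13) → (-1, 4)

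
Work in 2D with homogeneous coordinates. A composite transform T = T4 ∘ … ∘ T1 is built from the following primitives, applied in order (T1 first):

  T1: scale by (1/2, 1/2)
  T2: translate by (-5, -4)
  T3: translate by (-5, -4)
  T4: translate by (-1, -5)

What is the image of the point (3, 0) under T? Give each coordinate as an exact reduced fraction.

T1 scale by (1/2, 1/2): (3, 0) → (3/2, 0)
T2 translate by (-5, -4): (3/2, 0) → (-7/2, -4)
T3 translate by (-5, -4): (-7/2, -4) → (-17/2, -8)
T4 translate by (-1, -5): (-17/2, -8) → (-19/2, -13)

T(p) = (-19/2, -13)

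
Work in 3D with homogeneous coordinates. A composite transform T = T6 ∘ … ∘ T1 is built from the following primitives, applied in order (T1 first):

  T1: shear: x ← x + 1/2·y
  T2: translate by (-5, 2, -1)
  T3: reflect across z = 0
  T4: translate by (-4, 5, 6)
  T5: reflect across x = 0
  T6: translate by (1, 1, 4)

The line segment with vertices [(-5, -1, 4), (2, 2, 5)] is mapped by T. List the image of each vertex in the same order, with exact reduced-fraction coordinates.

T1 shear: x ← x + 1/2·y: (-5, -1, 4) → (-11/2, -1, 4); (2, 2, 5) → (3, 2, 5)
T2 translate by (-5, 2, -1): (-11/2, -1, 4) → (-21/2, 1, 3); (3, 2, 5) → (-2, 4, 4)
T3 reflect across z = 0: (-21/2, 1, 3) → (-21/2, 1, -3); (-2, 4, 4) → (-2, 4, -4)
T4 translate by (-4, 5, 6): (-21/2, 1, -3) → (-29/2, 6, 3); (-2, 4, -4) → (-6, 9, 2)
T5 reflect across x = 0: (-29/2, 6, 3) → (29/2, 6, 3); (-6, 9, 2) → (6, 9, 2)
T6 translate by (1, 1, 4): (29/2, 6, 3) → (31/2, 7, 7); (6, 9, 2) → (7, 10, 6)

image vertices: (31/2, 7, 7), (7, 10, 6)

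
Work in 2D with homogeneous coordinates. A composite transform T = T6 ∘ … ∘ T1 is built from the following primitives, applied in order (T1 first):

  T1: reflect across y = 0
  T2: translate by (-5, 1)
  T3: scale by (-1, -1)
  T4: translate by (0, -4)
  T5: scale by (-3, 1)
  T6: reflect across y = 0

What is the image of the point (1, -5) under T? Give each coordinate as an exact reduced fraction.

T1 reflect across y = 0: (1, -5) → (1, 5)
T2 translate by (-5, 1): (1, 5) → (-4, 6)
T3 scale by (-1, -1): (-4, 6) → (4, -6)
T4 translate by (0, -4): (4, -6) → (4, -10)
T5 scale by (-3, 1): (4, -10) → (-12, -10)
T6 reflect across y = 0: (-12, -10) → (-12, 10)

T(p) = (-12, 10)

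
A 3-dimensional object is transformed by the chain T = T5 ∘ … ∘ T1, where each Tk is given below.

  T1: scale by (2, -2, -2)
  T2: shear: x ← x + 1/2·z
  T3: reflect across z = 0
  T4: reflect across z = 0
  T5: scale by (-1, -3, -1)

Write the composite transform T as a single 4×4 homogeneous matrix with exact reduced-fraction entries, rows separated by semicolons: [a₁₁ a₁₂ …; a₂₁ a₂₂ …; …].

T1 = [2 0 0 0; 0 -2 0 0; 0 0 -2 0; 0 0 0 1]
T2·T1 = [2 0 -1 0; 0 -2 0 0; 0 0 -2 0; 0 0 0 1]
T3·…·T1 = [2 0 -1 0; 0 -2 0 0; 0 0 2 0; 0 0 0 1]
T4·…·T1 = [2 0 -1 0; 0 -2 0 0; 0 0 -2 0; 0 0 0 1]
T5·…·T1 = [-2 0 1 0; 0 6 0 0; 0 0 2 0; 0 0 0 1]

T = [-2 0 1 0; 0 6 0 0; 0 0 2 0; 0 0 0 1]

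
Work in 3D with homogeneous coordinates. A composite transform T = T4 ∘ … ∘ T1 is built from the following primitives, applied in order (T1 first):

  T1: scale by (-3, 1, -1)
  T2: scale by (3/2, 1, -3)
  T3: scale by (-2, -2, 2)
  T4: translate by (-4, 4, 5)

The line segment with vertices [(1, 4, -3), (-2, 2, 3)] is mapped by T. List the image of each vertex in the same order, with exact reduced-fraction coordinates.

T1 scale by (-3, 1, -1): (1, 4, -3) → (-3, 4, 3); (-2, 2, 3) → (6, 2, -3)
T2 scale by (3/2, 1, -3): (-3, 4, 3) → (-9/2, 4, -9); (6, 2, -3) → (9, 2, 9)
T3 scale by (-2, -2, 2): (-9/2, 4, -9) → (9, -8, -18); (9, 2, 9) → (-18, -4, 18)
T4 translate by (-4, 4, 5): (9, -8, -18) → (5, -4, -13); (-18, -4, 18) → (-22, 0, 23)

image vertices: (5, -4, -13), (-22, 0, 23)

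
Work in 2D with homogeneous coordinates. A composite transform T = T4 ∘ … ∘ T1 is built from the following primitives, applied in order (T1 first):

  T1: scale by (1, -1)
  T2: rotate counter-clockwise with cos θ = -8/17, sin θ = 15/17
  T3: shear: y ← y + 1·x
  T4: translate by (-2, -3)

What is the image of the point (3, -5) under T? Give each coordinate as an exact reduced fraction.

T1 scale by (1, -1): (3, -5) → (3, 5)
T2 rotate counter-clockwise with cos θ = -8/17, sin θ = 15/17: (3, 5) → (-99/17, 5/17)
T3 shear: y ← y + 1·x: (-99/17, 5/17) → (-99/17, -94/17)
T4 translate by (-2, -3): (-99/17, -94/17) → (-133/17, -145/17)

T(p) = (-133/17, -145/17)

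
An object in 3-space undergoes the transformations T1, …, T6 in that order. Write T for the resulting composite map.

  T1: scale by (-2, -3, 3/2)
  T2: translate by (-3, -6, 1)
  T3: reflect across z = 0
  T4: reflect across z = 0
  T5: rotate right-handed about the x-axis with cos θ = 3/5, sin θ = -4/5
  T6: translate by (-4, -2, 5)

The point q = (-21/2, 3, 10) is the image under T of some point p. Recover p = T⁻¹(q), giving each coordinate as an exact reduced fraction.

T1 = [-2 0 0 0; 0 -3 0 0; 0 0 3/2 0; 0 0 0 1]
T2·T1 = [-2 0 0 -3; 0 -3 0 -6; 0 0 3/2 1; 0 0 0 1]
T3·…·T1 = [-2 0 0 -3; 0 -3 0 -6; 0 0 -3/2 -1; 0 0 0 1]
T4·…·T1 = [-2 0 0 -3; 0 -3 0 -6; 0 0 3/2 1; 0 0 0 1]
T5·…·T1 = [-2 0 0 -3; 0 -9/5 6/5 -14/5; 0 12/5 9/10 27/5; 0 0 0 1]
T6·…·T1 = [-2 0 0 -7; 0 -9/5 6/5 -24/5; 0 12/5 9/10 52/5; 0 0 0 1]
det M = 9; M⁻¹ = [-1/2 0 0 -7/2; 0 -1/5 4/15 -56/15; 0 8/15 2/5 -8/5; 0 0 0 1]
M⁻¹ · (-21/2, 3, 10)ᵀ = (7/4, -5/3, 4)ᵀ

p = (7/4, -5/3, 4)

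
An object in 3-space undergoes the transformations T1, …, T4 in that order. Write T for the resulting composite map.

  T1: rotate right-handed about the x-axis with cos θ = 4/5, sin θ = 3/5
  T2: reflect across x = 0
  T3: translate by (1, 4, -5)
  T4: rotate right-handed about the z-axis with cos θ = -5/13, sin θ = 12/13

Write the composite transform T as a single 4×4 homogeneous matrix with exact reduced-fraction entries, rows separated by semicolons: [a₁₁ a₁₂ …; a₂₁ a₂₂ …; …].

T = [5/13 -48/65 36/65 -53/13; -12/13 -4/13 3/13 -8/13; 0 3/5 4/5 -5; 0 0 0 1]

T1 = [1 0 0 0; 0 4/5 -3/5 0; 0 3/5 4/5 0; 0 0 0 1]
T2·T1 = [-1 0 0 0; 0 4/5 -3/5 0; 0 3/5 4/5 0; 0 0 0 1]
T3·…·T1 = [-1 0 0 1; 0 4/5 -3/5 4; 0 3/5 4/5 -5; 0 0 0 1]
T4·…·T1 = [5/13 -48/65 36/65 -53/13; -12/13 -4/13 3/13 -8/13; 0 3/5 4/5 -5; 0 0 0 1]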